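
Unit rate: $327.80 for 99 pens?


Unit rate = total / quantity
= 327.80 / 99
= $3.31 per unit

$3.31 per unit


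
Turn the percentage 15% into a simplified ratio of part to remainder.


15% means 15 parts out of 100; remainder = 85
Part : remainder = 15:85
GCD = 5
= 3:17

3:17


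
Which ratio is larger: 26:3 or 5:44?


26/3 = 8.6667
5/44 = 0.1136
8.6667 > 0.1136, so 26:3 is greater
= 26:3

26:3


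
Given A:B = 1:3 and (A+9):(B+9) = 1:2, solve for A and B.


Let A = 1k, B = 3k.
(1k + 9) / (3k + 9) = 1/2
Cross-multiply: 2(1k + 9) = 1(3k + 9)
2k + 18 = 3k + 9
2k - 3k = 9 - 18
-1k = -9
k = -9/-1 = 9
A = 1×9 = 9, B = 3×9 = 27
= A = 9, B = 27

A = 9, B = 27


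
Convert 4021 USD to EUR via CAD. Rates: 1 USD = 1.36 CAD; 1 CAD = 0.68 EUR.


Step 1: 4021 USD × 1.36 = 5468.56 CAD
Step 2: 5468.56 CAD × 0.68 = 3718.62 EUR
Implied rate USD→EUR = 1.36 × 0.68 = 0.9248
= 3718.62 EUR

3718.62 EUR


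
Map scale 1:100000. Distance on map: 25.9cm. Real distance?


Real distance = map distance × scale
= 25.9cm × 100000
= 2590000 cm = 25900.0 m
= 25.900 km

25.900 km


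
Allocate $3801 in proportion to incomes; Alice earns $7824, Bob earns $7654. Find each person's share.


Total income = 7824 + 7654 = $15478
Alice: $3801 × 7824/15478 = $1921.37
Bob: $3801 × 7654/15478 = $1879.63
= Alice: $1921.37, Bob: $1879.63

Alice: $1921.37, Bob: $1879.63


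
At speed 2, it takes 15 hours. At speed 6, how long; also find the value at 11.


Inverse proportion: x × y = constant
k = 2 × 15 = 30
At x=6: k/6 = 5.00
At x=11: k/11 = 2.73
= 5.00 and 2.73

5.00 and 2.73


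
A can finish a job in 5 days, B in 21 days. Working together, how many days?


Rate of A = 1/5 per day
Rate of B = 1/21 per day
Combined rate = 1/5 + 1/21 = 26/105 ≈ 0.2476 per day
Days = 1 / combined rate = 105/26
≈ 4.04 days

4.04 days


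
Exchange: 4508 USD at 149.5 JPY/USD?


Amount × rate = 4508 × 149.5
= 673946.00 JPY

673946.00 JPY


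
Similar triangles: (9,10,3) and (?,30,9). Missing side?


Scale factor = 30/10 = 3
Missing side = 9 × 3
= 27.0

27.0


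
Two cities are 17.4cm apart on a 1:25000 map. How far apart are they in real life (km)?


Real distance = map distance × scale
= 17.4cm × 25000
= 435000 cm = 4350.0 m
= 4.350 km

4.350 km


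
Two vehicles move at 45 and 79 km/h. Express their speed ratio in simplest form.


Ratio = 45:79
GCD = 1
Simplified = 45:79
Time ratio (same distance) = 79:45
Speed ratio = 45:79

45:79


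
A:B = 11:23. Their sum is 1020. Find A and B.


Let A = 11k, B = 23k.
11k + 23k = 1020
34k = 1020 → k = 1020/34 = 30
A = 11×30 = 330, B = 23×30 = 690
= A = 330, B = 690

A = 330, B = 690


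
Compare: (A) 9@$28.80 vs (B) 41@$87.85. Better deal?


Deal A: $28.80/9 = $3.2000/unit
Deal B: $87.85/41 = $2.1427/unit
B is cheaper per unit
= Deal B

Deal B


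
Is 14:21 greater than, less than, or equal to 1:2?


14/21 = 0.6667
1/2 = 0.5000
0.6667 > 0.5000, so 14:21 is greater
= greater than

greater than


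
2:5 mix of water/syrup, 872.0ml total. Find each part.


Total parts = 2 + 5 = 7
water: 872.0 × 2/7 = 249.1ml
syrup: 872.0 × 5/7 = 622.9ml
= 249.1ml and 622.9ml

249.1ml and 622.9ml


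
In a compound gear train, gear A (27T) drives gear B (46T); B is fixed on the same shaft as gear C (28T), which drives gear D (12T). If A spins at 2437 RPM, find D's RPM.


Stage 1: RPM_B = RPM_A × t_A/t_B = 2437 × 27/46 = 65799/46 ≈ 1430.41
B and C share a shaft → RPM_C = RPM_B
Stage 2: RPM_D = RPM_C × t_C/t_D = RPM_A × (t_A×t_C)/(t_B×t_D)
Overall ratio = (27×28)/(46×12) = 756/552
RPM_D = 2437 × 756/552 = 1842372/552
≈ 3337.63 RPM

3337.63 RPM


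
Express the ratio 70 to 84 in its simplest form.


GCD(70, 84) = 14
70/14 : 84/14
= 5:6

5:6


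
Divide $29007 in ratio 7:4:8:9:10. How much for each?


Total parts = 7 + 4 + 8 + 9 + 10 = 38
Part 1: 29007 × 7/38 = 5343.39
Part 2: 29007 × 4/38 = 3053.37
Part 3: 29007 × 8/38 = 6106.74
Part 4: 29007 × 9/38 = 6870.08
Part 5: 29007 × 10/38 = 7633.42
= Part 1: $5343.39, Part 2: $3053.37, Part 3: $6106.74, Part 4: $6870.08, Part 5: $7633.42

Part 1: $5343.39, Part 2: $3053.37, Part 3: $6106.74, Part 4: $6870.08, Part 5: $7633.42


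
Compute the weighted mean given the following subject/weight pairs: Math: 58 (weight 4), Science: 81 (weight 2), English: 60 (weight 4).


Numerator = 58×4 + 81×2 + 60×4
= 232 + 162 + 240
= 634
Total weight = 10
Weighted avg = 634/10
= 63.40

63.40


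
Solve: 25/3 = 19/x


Cross multiply: 25 × x = 3 × 19
25x = 57
x = 57 / 25
= 2.28

2.28


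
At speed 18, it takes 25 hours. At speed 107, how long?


Inverse proportion: x × y = constant
k = 18 × 25 = 450
y₂ = k / 107 = 450 / 107
= 4.21

4.21


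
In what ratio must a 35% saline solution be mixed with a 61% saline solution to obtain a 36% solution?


Let x parts of 35% mix with y parts of 61%.
35x + 61y = 36(x + y)
35x + 61y = 36x + 36y
x(35 - 36) = y(36 - 61)
x/y = (61 - 36)/(36 - 35) = 25/1
Simplify: 25:1
= 25:1

25:1


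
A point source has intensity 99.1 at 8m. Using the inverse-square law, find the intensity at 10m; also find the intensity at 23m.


I₁d₁² = I₂d₂²
I at 10m = 99.1 × (8/10)² = 99.1 × 64/100 = 6342.4/100 = 63.4240
I at 23m = 99.1 × (8/23)² = 99.1 × 64/529 = 6342.4/529 ≈ 11.9894
= 63.4240 and 11.9894

63.4240 and 11.9894


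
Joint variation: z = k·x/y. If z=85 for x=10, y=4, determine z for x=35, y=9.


z = k·x/y
Solve for k using the known point: k = z·y/x = 85×4/10 = 340/10 = 34.0000
Now evaluate at x=35, y=9:
z = k × 35 / 9 = (340 × 35) / (10 × 9) = 11900/90
≈ 132.2222

132.2222


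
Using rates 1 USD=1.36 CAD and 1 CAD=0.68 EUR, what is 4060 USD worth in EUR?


Step 1: 4060 USD × 1.36 = 5521.60 CAD
Step 2: 5521.60 CAD × 0.68 = 3754.69 EUR
Implied rate USD→EUR = 1.36 × 0.68 = 0.9248
= 3754.69 EUR

3754.69 EUR


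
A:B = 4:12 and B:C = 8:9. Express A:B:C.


Match B: multiply A:B by 8 → 32:96
Multiply B:C by 12 → 96:108
Combined: 32:96:108
GCD = 4
= 8:24:27

8:24:27


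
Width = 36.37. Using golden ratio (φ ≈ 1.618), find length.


φ = (1 + √5) / 2 ≈ 1.618
Length = width × φ = 36.37 × 1.618 = 58.84666
≈ 58.85

58.85


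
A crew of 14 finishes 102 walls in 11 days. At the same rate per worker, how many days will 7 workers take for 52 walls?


Days ∝ work / workers, so d₂ = d₁ × (m₁/m₂) × (w₂/w₁)
Workers factor (inverse): 14/7 = 2.0000
Work factor (direct): 52/102 ≈ 0.5098
d₂ = 11 × 14/7 × 52/102 = (11 × 14 × 52) / (7 × 102) = 8008/714
≈ 11.22 days

11.22 days


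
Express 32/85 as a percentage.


Percentage = (part / whole) × 100
= (32 / 85) × 100
≈ 37.65%

37.65%


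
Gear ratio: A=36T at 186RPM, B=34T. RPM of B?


Gear ratio = 36:34 = 18:17
RPM_B = RPM_A × (teeth_A / teeth_B)
= 186 × (36/34)
= 196.9 RPM

196.9 RPM


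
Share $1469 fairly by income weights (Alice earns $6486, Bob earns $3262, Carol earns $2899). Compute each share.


Total income = 6486 + 3262 + 2899 = $12647
Alice: $1469 × 6486/12647 = $753.38
Bob: $1469 × 3262/12647 = $378.89
Carol: $1469 × 2899/12647 = $336.73
= Alice: $753.38, Bob: $378.89, Carol: $336.73

Alice: $753.38, Bob: $378.89, Carol: $336.73


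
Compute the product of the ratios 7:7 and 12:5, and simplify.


Compound ratio = (7×12) : (7×5)
= 84:35
GCD = 7
= 12:5

12:5


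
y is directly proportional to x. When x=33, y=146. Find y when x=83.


Direct proportion: y/x = constant
k = 146/33 ≈ 4.4242
y₂ = k × 83 = 146 × 83 / 33 = 12118/33
≈ 367.21

367.21


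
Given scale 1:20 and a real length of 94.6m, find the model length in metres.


Model size = real / scale
= 94.6 / 20
= 4.7300 m

4.7300 m


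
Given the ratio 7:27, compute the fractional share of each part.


Total parts = 7 + 27 = 34
First part: 7/34 = 7/34
Second part: 27/34 = 27/34
= 7/34 and 27/34

7/34 and 27/34


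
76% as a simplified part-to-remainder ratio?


76% means 76 parts out of 100; remainder = 24
Part : remainder = 76:24
GCD = 4
= 19:6

19:6


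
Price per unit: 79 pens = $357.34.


Unit rate = total / quantity
= 357.34 / 79
= $4.52 per unit

$4.52 per unit


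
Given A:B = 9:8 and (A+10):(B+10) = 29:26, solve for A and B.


Let A = 9k, B = 8k.
(9k + 10) / (8k + 10) = 29/26
Cross-multiply: 26(9k + 10) = 29(8k + 10)
234k + 260 = 232k + 290
234k - 232k = 290 - 260
2k = 30
k = 30/2 = 15
A = 9×15 = 135, B = 8×15 = 120
= A = 135, B = 120

A = 135, B = 120


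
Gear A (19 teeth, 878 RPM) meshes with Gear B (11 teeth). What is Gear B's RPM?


Gear ratio = 19:11 = 19:11
RPM_B = RPM_A × (teeth_A / teeth_B)
= 878 × (19/11)
= 1516.5 RPM

1516.5 RPM


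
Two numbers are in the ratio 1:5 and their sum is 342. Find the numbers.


Let A = 1k, B = 5k.
1k + 5k = 342
6k = 342 → k = 342/6 = 57
A = 1×57 = 57, B = 5×57 = 285
= A = 57, B = 285

A = 57, B = 285


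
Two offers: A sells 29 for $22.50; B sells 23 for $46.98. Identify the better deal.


Deal A: $22.50/29 = $0.7759/unit
Deal B: $46.98/23 = $2.0426/unit
A is cheaper per unit
= Deal A

Deal A


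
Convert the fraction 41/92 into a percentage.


Percentage = (part / whole) × 100
= (41 / 92) × 100
≈ 44.57%

44.57%


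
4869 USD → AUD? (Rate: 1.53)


Amount × rate = 4869 × 1.53
= 7449.57 AUD

7449.57 AUD


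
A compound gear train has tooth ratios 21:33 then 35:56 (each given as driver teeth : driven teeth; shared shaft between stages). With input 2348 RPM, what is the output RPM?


Stage 1: RPM_B = RPM_A × t_A/t_B = 2348 × 21/33 = 49308/33 ≈ 1494.18
B and C share a shaft → RPM_C = RPM_B
Stage 2: RPM_D = RPM_C × t_C/t_D = RPM_A × (t_A×t_C)/(t_B×t_D)
Overall ratio = (21×35)/(33×56) = 735/1848
RPM_D = 2348 × 735/1848 = 1725780/1848
≈ 933.86 RPM

933.86 RPM


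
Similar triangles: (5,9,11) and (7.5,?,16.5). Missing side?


Scale factor = 7.5/5 = 1.5
Missing side = 9 × 1.5
= 13.5

13.5


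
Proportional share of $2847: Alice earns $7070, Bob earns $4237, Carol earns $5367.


Total income = 7070 + 4237 + 5367 = $16674
Alice: $2847 × 7070/16674 = $1207.17
Bob: $2847 × 4237/16674 = $723.45
Carol: $2847 × 5367/16674 = $916.39
= Alice: $1207.17, Bob: $723.45, Carol: $916.39

Alice: $1207.17, Bob: $723.45, Carol: $916.39


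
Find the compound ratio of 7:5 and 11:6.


Compound ratio = (7×11) : (5×6)
= 77:30
GCD = 1
= 77:30

77:30


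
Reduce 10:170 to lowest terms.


GCD(10, 170) = 10
10/10 : 170/10
= 1:17

1:17


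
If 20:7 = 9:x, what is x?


Cross multiply: 20 × x = 7 × 9
20x = 63
x = 63 / 20
= 3.15

3.15


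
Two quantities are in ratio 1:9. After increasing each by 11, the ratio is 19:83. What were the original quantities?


Let A = 1k, B = 9k.
(1k + 11) / (9k + 11) = 19/83
Cross-multiply: 83(1k + 11) = 19(9k + 11)
83k + 913 = 171k + 209
83k - 171k = 209 - 913
-88k = -704
k = -704/-88 = 8
A = 1×8 = 8, B = 9×8 = 72
= A = 8, B = 72

A = 8, B = 72


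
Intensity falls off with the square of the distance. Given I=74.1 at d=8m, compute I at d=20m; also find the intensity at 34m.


I₁d₁² = I₂d₂²
I at 20m = 74.1 × (8/20)² = 74.1 × 64/400 = 4742.4/400 = 11.8560
I at 34m = 74.1 × (8/34)² = 74.1 × 64/1156 = 4742.4/1156 ≈ 4.1024
= 11.8560 and 4.1024

11.8560 and 4.1024


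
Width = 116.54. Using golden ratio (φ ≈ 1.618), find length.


φ = (1 + √5) / 2 ≈ 1.618
Length = width × φ = 116.54 × 1.618 = 188.56172
≈ 188.56

188.56


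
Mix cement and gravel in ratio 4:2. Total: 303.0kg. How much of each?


Total parts = 4 + 2 = 6
cement: 303.0 × 4/6 = 202.0kg
gravel: 303.0 × 2/6 = 101.0kg
= 202.0kg and 101.0kg

202.0kg and 101.0kg


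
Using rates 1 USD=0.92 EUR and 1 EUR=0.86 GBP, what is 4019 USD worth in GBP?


Step 1: 4019 USD × 0.92 = 3697.48 EUR
Step 2: 3697.48 EUR × 0.86 = 3179.83 GBP
Implied rate USD→GBP = 0.92 × 0.86 = 0.7912
= 3179.83 GBP

3179.83 GBP


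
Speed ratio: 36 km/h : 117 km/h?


Ratio = 36:117
GCD = 9
Simplified = 4:13
Time ratio (same distance) = 13:4
Speed ratio = 4:13

4:13


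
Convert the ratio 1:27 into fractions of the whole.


Total parts = 1 + 27 = 28
First part: 1/28 = 1/28
Second part: 27/28 = 27/28
= 1/28 and 27/28

1/28 and 27/28


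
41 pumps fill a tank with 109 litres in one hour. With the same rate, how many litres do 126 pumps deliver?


Direct proportion: y/x = constant
k = 109/41 ≈ 2.6585
y₂ = k × 126 = 109 × 126 / 41 = 13734/41
≈ 334.98

334.98


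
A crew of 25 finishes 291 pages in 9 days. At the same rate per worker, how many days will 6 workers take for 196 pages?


Days ∝ work / workers, so d₂ = d₁ × (m₁/m₂) × (w₂/w₁)
Workers factor (inverse): 25/6 ≈ 4.1667
Work factor (direct): 196/291 ≈ 0.6735
d₂ = 9 × 25/6 × 196/291 = (9 × 25 × 196) / (6 × 291) = 44100/1746
≈ 25.26 days

25.26 days


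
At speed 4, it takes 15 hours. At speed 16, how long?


Inverse proportion: x × y = constant
k = 4 × 15 = 60
y₂ = k / 16 = 60 / 16
= 3.75

3.75


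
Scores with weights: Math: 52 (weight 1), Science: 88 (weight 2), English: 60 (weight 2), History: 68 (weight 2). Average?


Numerator = 52×1 + 88×2 + 60×2 + 68×2
= 52 + 176 + 120 + 136
= 484
Total weight = 7
Weighted avg = 484/7
= 69.14

69.14


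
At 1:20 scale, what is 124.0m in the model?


Model size = real / scale
= 124.0 / 20
= 6.2000 m

6.2000 m


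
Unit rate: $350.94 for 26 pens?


Unit rate = total / quantity
= 350.94 / 26
= $13.50 per unit

$13.50 per unit


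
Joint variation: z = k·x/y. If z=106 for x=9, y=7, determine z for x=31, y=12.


z = k·x/y
Solve for k using the known point: k = z·y/x = 106×7/9 = 742/9 ≈ 82.4444
Now evaluate at x=31, y=12:
z = k × 31 / 12 = (742 × 31) / (9 × 12) = 23002/108
≈ 212.9815

212.9815


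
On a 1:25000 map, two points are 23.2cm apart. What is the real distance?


Real distance = map distance × scale
= 23.2cm × 25000
= 580000 cm = 5800.0 m
= 5.800 km

5.800 km


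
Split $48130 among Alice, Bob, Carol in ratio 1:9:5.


Total parts = 1 + 9 + 5 = 15
Alice: 48130 × 1/15 = 3208.67
Bob: 48130 × 9/15 = 28878.00
Carol: 48130 × 5/15 = 16043.33
= Alice: $3208.67, Bob: $28878.00, Carol: $16043.33

Alice: $3208.67, Bob: $28878.00, Carol: $16043.33


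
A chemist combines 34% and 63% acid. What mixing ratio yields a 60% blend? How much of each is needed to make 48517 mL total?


Let x parts of 34% mix with y parts of 63%.
34x + 63y = 60(x + y)
34x + 63y = 60x + 60y
x(34 - 60) = y(60 - 63)
x/y = (63 - 60)/(60 - 34) = 3/26
Simplify: 3:26
Total parts = 29; one part = 48517/29 = 1673.00 mL
34% solution: 3×1673.00 = 5019.00 mL
63% solution: 26×1673.00 = 43498.00 mL
= ratio 3:26; 5019.00 mL and 43498.00 mL

ratio 3:26; 5019.00 mL and 43498.00 mL


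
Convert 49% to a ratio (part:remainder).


49% means 49 parts out of 100; remainder = 51
Part : remainder = 49:51
GCD = 1
= 49:51

49:51


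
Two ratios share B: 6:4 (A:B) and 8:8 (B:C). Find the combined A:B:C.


Match B: multiply A:B by 8 → 48:32
Multiply B:C by 4 → 32:32
Combined: 48:32:32
GCD = 16
= 3:2:2

3:2:2


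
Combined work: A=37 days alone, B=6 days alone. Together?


Rate of A = 1/37 per day
Rate of B = 1/6 per day
Combined rate = 1/37 + 1/6 = 43/222 ≈ 0.1937 per day
Days = 1 / combined rate = 222/43
≈ 5.16 days

5.16 days


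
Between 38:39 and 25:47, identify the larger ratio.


38/39 = 0.9744
25/47 = 0.5319
0.9744 > 0.5319, so 38:39 is greater
= 38:39

38:39


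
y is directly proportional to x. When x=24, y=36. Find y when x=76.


Direct proportion: y/x = constant
k = 36/24 = 1.5000
y₂ = k × 76 = 36 × 76 / 24 = 2736/24
= 114.00

114.00


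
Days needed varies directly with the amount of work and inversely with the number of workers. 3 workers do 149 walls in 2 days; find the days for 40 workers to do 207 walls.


Days ∝ work / workers, so d₂ = d₁ × (m₁/m₂) × (w₂/w₁)
Workers factor (inverse): 3/40 = 0.0750
Work factor (direct): 207/149 ≈ 1.3893
d₂ = 2 × 3/40 × 207/149 = (2 × 3 × 207) / (40 × 149) = 1242/5960
≈ 0.21 days

0.21 days


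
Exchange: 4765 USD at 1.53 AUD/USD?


Amount × rate = 4765 × 1.53
= 7290.45 AUD

7290.45 AUD


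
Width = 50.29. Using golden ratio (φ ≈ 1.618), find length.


φ = (1 + √5) / 2 ≈ 1.618
Length = width × φ = 50.29 × 1.618 = 81.36922
≈ 81.37

81.37


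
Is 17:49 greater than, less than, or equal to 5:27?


17/49 = 0.3469
5/27 = 0.1852
0.3469 > 0.1852, so 17:49 is greater
= greater than

greater than


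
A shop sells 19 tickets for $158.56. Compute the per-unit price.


Unit rate = total / quantity
= 158.56 / 19
= $8.35 per unit

$8.35 per unit


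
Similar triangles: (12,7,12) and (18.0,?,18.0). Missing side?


Scale factor = 18.0/12 = 1.5
Missing side = 7 × 1.5
= 10.5

10.5


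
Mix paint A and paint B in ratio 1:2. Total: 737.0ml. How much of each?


Total parts = 1 + 2 = 3
paint A: 737.0 × 1/3 = 245.7ml
paint B: 737.0 × 2/3 = 491.3ml
= 245.7ml and 491.3ml

245.7ml and 491.3ml


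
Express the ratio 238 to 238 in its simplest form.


GCD(238, 238) = 238
238/238 : 238/238
= 1:1

1:1


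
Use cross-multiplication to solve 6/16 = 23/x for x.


Cross multiply: 6 × x = 16 × 23
6x = 368
x = 368 / 6
= 61.33

61.33


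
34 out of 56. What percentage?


Percentage = (part / whole) × 100
= (34 / 56) × 100
≈ 60.71%

60.71%


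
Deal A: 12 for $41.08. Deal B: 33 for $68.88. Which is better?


Deal A: $41.08/12 = $3.4233/unit
Deal B: $68.88/33 = $2.0873/unit
B is cheaper per unit
= Deal B

Deal B


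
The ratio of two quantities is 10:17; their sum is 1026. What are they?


Let A = 10k, B = 17k.
10k + 17k = 1026
27k = 1026 → k = 1026/27 = 38
A = 10×38 = 380, B = 17×38 = 646
= A = 380, B = 646

A = 380, B = 646


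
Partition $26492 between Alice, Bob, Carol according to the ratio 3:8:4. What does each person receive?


Total parts = 3 + 8 + 4 = 15
Alice: 26492 × 3/15 = 5298.40
Bob: 26492 × 8/15 = 14129.07
Carol: 26492 × 4/15 = 7064.53
= Alice: $5298.40, Bob: $14129.07, Carol: $7064.53

Alice: $5298.40, Bob: $14129.07, Carol: $7064.53


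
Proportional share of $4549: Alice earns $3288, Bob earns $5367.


Total income = 3288 + 5367 = $8655
Alice: $4549 × 3288/8655 = $1728.15
Bob: $4549 × 5367/8655 = $2820.85
= Alice: $1728.15, Bob: $2820.85

Alice: $1728.15, Bob: $2820.85


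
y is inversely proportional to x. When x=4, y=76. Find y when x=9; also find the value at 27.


Inverse proportion: x × y = constant
k = 4 × 76 = 304
At x=9: k/9 = 33.78
At x=27: k/27 = 11.26
= 33.78 and 11.26

33.78 and 11.26


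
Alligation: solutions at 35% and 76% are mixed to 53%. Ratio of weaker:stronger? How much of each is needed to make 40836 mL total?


Let x parts of 35% mix with y parts of 76%.
35x + 76y = 53(x + y)
35x + 76y = 53x + 53y
x(35 - 53) = y(53 - 76)
x/y = (76 - 53)/(53 - 35) = 23/18
Simplify: 23:18
Total parts = 41; one part = 40836/41 = 996.00 mL
35% solution: 23×996.00 = 22908.00 mL
76% solution: 18×996.00 = 17928.00 mL
= ratio 23:18; 22908.00 mL and 17928.00 mL

ratio 23:18; 22908.00 mL and 17928.00 mL


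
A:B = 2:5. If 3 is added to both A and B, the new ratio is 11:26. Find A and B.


Let A = 2k, B = 5k.
(2k + 3) / (5k + 3) = 11/26
Cross-multiply: 26(2k + 3) = 11(5k + 3)
52k + 78 = 55k + 33
52k - 55k = 33 - 78
-3k = -45
k = -45/-3 = 15
A = 2×15 = 30, B = 5×15 = 75
= A = 30, B = 75

A = 30, B = 75


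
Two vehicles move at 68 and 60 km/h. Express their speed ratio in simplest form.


Ratio = 68:60
GCD = 4
Simplified = 17:15
Time ratio (same distance) = 15:17
Speed ratio = 17:15

17:15


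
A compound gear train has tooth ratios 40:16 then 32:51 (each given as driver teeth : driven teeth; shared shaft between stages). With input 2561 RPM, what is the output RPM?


Stage 1: RPM_B = RPM_A × t_A/t_B = 2561 × 40/16 = 102440/16 = 6402.50
B and C share a shaft → RPM_C = RPM_B
Stage 2: RPM_D = RPM_C × t_C/t_D = RPM_A × (t_A×t_C)/(t_B×t_D)
Overall ratio = (40×32)/(16×51) = 1280/816
RPM_D = 2561 × 1280/816 = 3278080/816
≈ 4017.25 RPM

4017.25 RPM


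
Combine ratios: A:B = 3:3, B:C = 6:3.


Match B: multiply A:B by 6 → 18:18
Multiply B:C by 3 → 18:9
Combined: 18:18:9
GCD = 9
= 2:2:1

2:2:1


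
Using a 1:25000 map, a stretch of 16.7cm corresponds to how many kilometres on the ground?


Real distance = map distance × scale
= 16.7cm × 25000
= 417500 cm = 4175.0 m
= 4.175 km

4.175 km


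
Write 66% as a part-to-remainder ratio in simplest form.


66% means 66 parts out of 100; remainder = 34
Part : remainder = 66:34
GCD = 2
= 33:17

33:17


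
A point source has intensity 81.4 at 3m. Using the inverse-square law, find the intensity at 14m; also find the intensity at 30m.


I₁d₁² = I₂d₂²
I at 14m = 81.4 × (3/14)² = 81.4 × 9/196 = 732.6/196 ≈ 3.7378
I at 30m = 81.4 × (3/30)² = 81.4 × 9/900 = 732.6/900 = 0.8140
= 3.7378 and 0.8140

3.7378 and 0.8140


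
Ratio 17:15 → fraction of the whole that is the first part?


Total parts = 17 + 15 = 32
First part: 17/32 = 17/32
= 17/32

17/32


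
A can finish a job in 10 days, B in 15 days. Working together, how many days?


Rate of A = 1/10 per day
Rate of B = 1/15 per day
Combined rate = 1/10 + 1/15 = 25/150 ≈ 0.1667 per day
Days = 1 / combined rate = 150/25
= 6.00 days

6.00 days


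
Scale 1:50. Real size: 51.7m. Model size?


Model size = real / scale
= 51.7 / 50
= 1.0340 m

1.0340 m


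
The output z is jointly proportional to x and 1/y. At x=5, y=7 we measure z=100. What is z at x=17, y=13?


z = k·x/y
Solve for k using the known point: k = z·y/x = 100×7/5 = 700/5 = 140.0000
Now evaluate at x=17, y=13:
z = k × 17 / 13 = (700 × 17) / (5 × 13) = 11900/65
≈ 183.0769

183.0769


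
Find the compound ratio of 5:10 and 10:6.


Compound ratio = (5×10) : (10×6)
= 50:60
GCD = 10
= 5:6

5:6


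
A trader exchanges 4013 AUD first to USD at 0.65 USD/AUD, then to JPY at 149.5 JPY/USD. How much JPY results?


Step 1: 4013 AUD × 0.65 = 2608.45 USD
Step 2: 2608.45 USD × 149.5 = 389963.28 JPY
Implied rate AUD→JPY = 0.65 × 149.5 = 97.1750
= 389963.28 JPY

389963.28 JPY


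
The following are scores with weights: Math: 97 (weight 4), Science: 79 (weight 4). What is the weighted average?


Numerator = 97×4 + 79×4
= 388 + 316
= 704
Total weight = 8
Weighted avg = 704/8
= 88.00

88.00


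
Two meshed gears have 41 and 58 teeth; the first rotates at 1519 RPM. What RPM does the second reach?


Gear ratio = 41:58 = 41:58
RPM_B = RPM_A × (teeth_A / teeth_B)
= 1519 × (41/58)
= 1073.8 RPM

1073.8 RPM


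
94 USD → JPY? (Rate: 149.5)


Amount × rate = 94 × 149.5
= 14053.00 JPY

14053.00 JPY


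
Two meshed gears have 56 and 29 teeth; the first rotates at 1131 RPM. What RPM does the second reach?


Gear ratio = 56:29 = 56:29
RPM_B = RPM_A × (teeth_A / teeth_B)
= 1131 × (56/29)
= 2184.0 RPM

2184.0 RPM


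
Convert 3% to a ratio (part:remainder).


3% means 3 parts out of 100; remainder = 97
Part : remainder = 3:97
GCD = 1
= 3:97

3:97


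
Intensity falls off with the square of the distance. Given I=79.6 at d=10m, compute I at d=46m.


I₁d₁² = I₂d₂²
I₂ = I₁ × (d₁/d₂)²
= 79.6 × (10/46)²
= 79.6 × 100/2116
= 7960/2116
≈ 3.7618

3.7618


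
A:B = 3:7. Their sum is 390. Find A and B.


Let A = 3k, B = 7k.
3k + 7k = 390
10k = 390 → k = 390/10 = 39
A = 3×39 = 117, B = 7×39 = 273
= A = 117, B = 273

A = 117, B = 273


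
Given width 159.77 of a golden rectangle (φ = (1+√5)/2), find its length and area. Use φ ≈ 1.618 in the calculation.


φ = (1 + √5) / 2 ≈ 1.618
Length = width × φ = 159.77 × 1.618 = 258.50786
≈ 258.51
Area = width × length = 159.77 × 258.50786 = 41301.8007922 ≈ 41301.80
= Length: 258.51, Area: 41301.80

Length: 258.51, Area: 41301.80


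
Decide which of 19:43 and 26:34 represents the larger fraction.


19/43 = 0.4419
26/34 = 0.7647
0.4419 < 0.7647, so 19:43 is less
= 26:34

26:34


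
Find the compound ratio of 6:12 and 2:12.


Compound ratio = (6×2) : (12×12)
= 12:144
GCD = 12
= 1:12

1:12


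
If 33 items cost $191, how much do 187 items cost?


Direct proportion: y/x = constant
k = 191/33 ≈ 5.7879
y₂ = k × 187 = 191 × 187 / 33 = 35717/33
≈ 1082.33

1082.33


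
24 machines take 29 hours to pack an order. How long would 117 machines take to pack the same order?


Inverse proportion: x × y = constant
k = 24 × 29 = 696
y₂ = k / 117 = 696 / 117
= 5.95

5.95


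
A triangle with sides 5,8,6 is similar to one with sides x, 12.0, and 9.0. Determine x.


Scale factor = 12.0/8 = 1.5
Missing side = 5 × 1.5
= 7.5

7.5


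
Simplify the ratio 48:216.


GCD(48, 216) = 24
48/24 : 216/24
= 2:9

2:9


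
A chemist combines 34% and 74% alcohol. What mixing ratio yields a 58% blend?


Let x parts of 34% mix with y parts of 74%.
34x + 74y = 58(x + y)
34x + 74y = 58x + 58y
x(34 - 58) = y(58 - 74)
x/y = (74 - 58)/(58 - 34) = 16/24
Simplify: 2:3
= 2:3

2:3


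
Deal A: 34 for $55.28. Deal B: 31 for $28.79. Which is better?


Deal A: $55.28/34 = $1.6259/unit
Deal B: $28.79/31 = $0.9287/unit
B is cheaper per unit
= Deal B

Deal B


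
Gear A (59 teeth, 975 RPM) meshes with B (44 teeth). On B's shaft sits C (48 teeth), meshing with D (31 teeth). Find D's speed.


Stage 1: RPM_B = RPM_A × t_A/t_B = 975 × 59/44 = 57525/44 ≈ 1307.39
B and C share a shaft → RPM_C = RPM_B
Stage 2: RPM_D = RPM_C × t_C/t_D = RPM_A × (t_A×t_C)/(t_B×t_D)
Overall ratio = (59×48)/(44×31) = 2832/1364
RPM_D = 975 × 2832/1364 = 2761200/1364
≈ 2024.34 RPM

2024.34 RPM


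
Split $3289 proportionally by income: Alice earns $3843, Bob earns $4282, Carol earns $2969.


Total income = 3843 + 4282 + 2969 = $11094
Alice: $3289 × 3843/11094 = $1139.32
Bob: $3289 × 4282/11094 = $1269.47
Carol: $3289 × 2969/11094 = $880.21
= Alice: $1139.32, Bob: $1269.47, Carol: $880.21

Alice: $1139.32, Bob: $1269.47, Carol: $880.21


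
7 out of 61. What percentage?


Percentage = (part / whole) × 100
= (7 / 61) × 100
≈ 11.48%

11.48%


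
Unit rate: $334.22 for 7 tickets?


Unit rate = total / quantity
= 334.22 / 7
= $47.75 per unit

$47.75 per unit


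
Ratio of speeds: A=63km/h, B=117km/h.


Ratio = 63:117
GCD = 9
Simplified = 7:13
Time ratio (same distance) = 13:7
Speed ratio = 7:13

7:13


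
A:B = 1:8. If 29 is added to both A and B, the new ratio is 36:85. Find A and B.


Let A = 1k, B = 8k.
(1k + 29) / (8k + 29) = 36/85
Cross-multiply: 85(1k + 29) = 36(8k + 29)
85k + 2465 = 288k + 1044
85k - 288k = 1044 - 2465
-203k = -1421
k = -1421/-203 = 7
A = 1×7 = 7, B = 8×7 = 56
= A = 7, B = 56

A = 7, B = 56


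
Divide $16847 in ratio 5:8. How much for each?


Total parts = 5 + 8 = 13
Part 1: 16847 × 5/13 = 6479.62
Part 2: 16847 × 8/13 = 10367.38
= Part 1: $6479.62, Part 2: $10367.38

Part 1: $6479.62, Part 2: $10367.38


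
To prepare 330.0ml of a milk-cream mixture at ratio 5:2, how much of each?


Total parts = 5 + 2 = 7
milk: 330.0 × 5/7 = 235.7ml
cream: 330.0 × 2/7 = 94.3ml
= 235.7ml and 94.3ml

235.7ml and 94.3ml


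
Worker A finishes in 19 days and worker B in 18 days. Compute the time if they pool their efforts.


Rate of A = 1/19 per day
Rate of B = 1/18 per day
Combined rate = 1/19 + 1/18 = 37/342 ≈ 0.1082 per day
Days = 1 / combined rate = 342/37
≈ 9.24 days

9.24 days


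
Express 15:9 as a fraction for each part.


Total parts = 15 + 9 = 24
First part: 15/24 = 5/8
Second part: 9/24 = 3/8
= 5/8 and 3/8

5/8 and 3/8


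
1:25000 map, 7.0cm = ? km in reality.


Real distance = map distance × scale
= 7.0cm × 25000
= 175000 cm = 1750.0 m
= 1.750 km

1.750 km


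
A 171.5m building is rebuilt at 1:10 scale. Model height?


Model size = real / scale
= 171.5 / 10
= 17.1500 m

17.1500 m


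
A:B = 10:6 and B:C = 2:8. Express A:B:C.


Match B: multiply A:B by 2 → 20:12
Multiply B:C by 6 → 12:48
Combined: 20:12:48
GCD = 4
= 5:3:12

5:3:12


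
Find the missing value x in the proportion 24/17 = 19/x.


Cross multiply: 24 × x = 17 × 19
24x = 323
x = 323 / 24
= 13.46

13.46


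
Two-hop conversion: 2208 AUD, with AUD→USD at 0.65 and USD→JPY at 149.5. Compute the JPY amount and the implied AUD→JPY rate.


Step 1: 2208 AUD × 0.65 = 1435.20 USD
Step 2: 1435.20 USD × 149.5 = 214562.40 JPY
Implied rate AUD→JPY = 0.65 × 149.5 = 97.1750
= 214562.40 JPY; implied rate 97.1750 JPY/AUD

214562.40 JPY; implied rate 97.1750 JPY/AUD


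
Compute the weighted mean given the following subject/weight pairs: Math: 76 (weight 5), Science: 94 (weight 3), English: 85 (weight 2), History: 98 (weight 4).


Numerator = 76×5 + 94×3 + 85×2 + 98×4
= 380 + 282 + 170 + 392
= 1224
Total weight = 14
Weighted avg = 1224/14
= 87.43

87.43


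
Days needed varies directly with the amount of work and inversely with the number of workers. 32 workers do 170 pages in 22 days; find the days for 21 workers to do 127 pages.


Days ∝ work / workers, so d₂ = d₁ × (m₁/m₂) × (w₂/w₁)
Workers factor (inverse): 32/21 ≈ 1.5238
Work factor (direct): 127/170 ≈ 0.7471
d₂ = 22 × 32/21 × 127/170 = (22 × 32 × 127) / (21 × 170) = 89408/3570
≈ 25.04 days

25.04 days


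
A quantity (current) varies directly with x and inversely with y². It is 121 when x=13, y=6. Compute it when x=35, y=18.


z = k·x/y²
Solve for k using the known point: k = z·y²/x = 121×36/13 = 4356/13 ≈ 335.0769
Now evaluate at x=35, y=18:
z = k × 35 / 324 = (4356 × 35) / (13 × 324) = 152460/4212
≈ 36.1966

36.1966


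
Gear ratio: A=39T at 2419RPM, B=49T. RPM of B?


Gear ratio = 39:49 = 39:49
RPM_B = RPM_A × (teeth_A / teeth_B)
= 2419 × (39/49)
= 1925.3 RPM

1925.3 RPM


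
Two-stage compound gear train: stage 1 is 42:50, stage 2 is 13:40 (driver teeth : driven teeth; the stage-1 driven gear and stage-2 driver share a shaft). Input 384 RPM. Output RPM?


Stage 1: RPM_B = RPM_A × t_A/t_B = 384 × 42/50 = 16128/50 = 322.56
B and C share a shaft → RPM_C = RPM_B
Stage 2: RPM_D = RPM_C × t_C/t_D = RPM_A × (t_A×t_C)/(t_B×t_D)
Overall ratio = (42×13)/(50×40) = 546/2000
RPM_D = 384 × 546/2000 = 209664/2000
≈ 104.83 RPM

104.83 RPM


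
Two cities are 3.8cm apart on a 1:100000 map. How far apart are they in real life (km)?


Real distance = map distance × scale
= 3.8cm × 100000
= 380000 cm = 3800.0 m
= 3.800 km

3.800 km


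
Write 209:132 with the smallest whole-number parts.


GCD(209, 132) = 11
209/11 : 132/11
= 19:12

19:12


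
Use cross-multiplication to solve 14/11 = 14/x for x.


Cross multiply: 14 × x = 11 × 14
14x = 154
x = 154 / 14
= 11.00

11.00


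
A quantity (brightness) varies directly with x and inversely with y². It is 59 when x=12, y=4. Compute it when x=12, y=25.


z = k·x/y²
Solve for k using the known point: k = z·y²/x = 59×16/12 = 944/12 ≈ 78.6667
Now evaluate at x=12, y=25:
z = k × 12 / 625 = (944 × 12) / (12 × 625) = 11328/7500
= 1.5104

1.5104


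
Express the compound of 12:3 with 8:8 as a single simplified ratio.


Compound ratio = (12×8) : (3×8)
= 96:24
GCD = 24
= 4:1

4:1


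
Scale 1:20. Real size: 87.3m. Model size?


Model size = real / scale
= 87.3 / 20
= 4.3650 m

4.3650 m


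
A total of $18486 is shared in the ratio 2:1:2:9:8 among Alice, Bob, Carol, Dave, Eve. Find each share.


Total parts = 2 + 1 + 2 + 9 + 8 = 22
Alice: 18486 × 2/22 = 1680.55
Bob: 18486 × 1/22 = 840.27
Carol: 18486 × 2/22 = 1680.55
Dave: 18486 × 9/22 = 7562.45
Eve: 18486 × 8/22 = 6722.18
= Alice: $1680.55, Bob: $840.27, Carol: $1680.55, Dave: $7562.45, Eve: $6722.18

Alice: $1680.55, Bob: $840.27, Carol: $1680.55, Dave: $7562.45, Eve: $6722.18


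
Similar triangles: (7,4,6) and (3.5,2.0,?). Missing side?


Scale factor = 3.5/7 = 0.5
Missing side = 6 × 0.5
= 3.0

3.0


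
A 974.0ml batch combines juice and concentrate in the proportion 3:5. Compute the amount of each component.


Total parts = 3 + 5 = 8
juice: 974.0 × 3/8 = 365.3ml
concentrate: 974.0 × 5/8 = 608.8ml
= 365.3ml and 608.8ml

365.3ml and 608.8ml


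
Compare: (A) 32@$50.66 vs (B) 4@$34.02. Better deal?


Deal A: $50.66/32 = $1.5831/unit
Deal B: $34.02/4 = $8.5050/unit
A is cheaper per unit
= Deal A

Deal A


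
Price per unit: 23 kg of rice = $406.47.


Unit rate = total / quantity
= 406.47 / 23
= $17.67 per unit

$17.67 per unit


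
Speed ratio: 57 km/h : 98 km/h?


Ratio = 57:98
GCD = 1
Simplified = 57:98
Time ratio (same distance) = 98:57
Speed ratio = 57:98

57:98


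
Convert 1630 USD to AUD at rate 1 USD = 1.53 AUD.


Amount × rate = 1630 × 1.53
= 2493.90 AUD

2493.90 AUD


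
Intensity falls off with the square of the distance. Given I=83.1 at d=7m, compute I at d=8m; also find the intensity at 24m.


I₁d₁² = I₂d₂²
I at 8m = 83.1 × (7/8)² = 83.1 × 49/64 = 4071.9/64 ≈ 63.6234
I at 24m = 83.1 × (7/24)² = 83.1 × 49/576 = 4071.9/576 ≈ 7.0693
= 63.6234 and 7.0693

63.6234 and 7.0693


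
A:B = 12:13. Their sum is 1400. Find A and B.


Let A = 12k, B = 13k.
12k + 13k = 1400
25k = 1400 → k = 1400/25 = 56
A = 12×56 = 672, B = 13×56 = 728
= A = 672, B = 728

A = 672, B = 728


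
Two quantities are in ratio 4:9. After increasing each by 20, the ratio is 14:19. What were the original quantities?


Let A = 4k, B = 9k.
(4k + 20) / (9k + 20) = 14/19
Cross-multiply: 19(4k + 20) = 14(9k + 20)
76k + 380 = 126k + 280
76k - 126k = 280 - 380
-50k = -100
k = -100/-50 = 2
A = 4×2 = 8, B = 9×2 = 18
= A = 8, B = 18

A = 8, B = 18


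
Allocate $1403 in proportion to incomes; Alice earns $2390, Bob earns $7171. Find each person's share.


Total income = 2390 + 7171 = $9561
Alice: $1403 × 2390/9561 = $350.71
Bob: $1403 × 7171/9561 = $1052.29
= Alice: $350.71, Bob: $1052.29

Alice: $350.71, Bob: $1052.29


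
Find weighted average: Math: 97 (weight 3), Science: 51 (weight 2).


Numerator = 97×3 + 51×2
= 291 + 102
= 393
Total weight = 5
Weighted avg = 393/5
= 78.60

78.60


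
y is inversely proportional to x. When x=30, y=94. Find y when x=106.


Inverse proportion: x × y = constant
k = 30 × 94 = 2820
y₂ = k / 106 = 2820 / 106
= 26.60

26.60


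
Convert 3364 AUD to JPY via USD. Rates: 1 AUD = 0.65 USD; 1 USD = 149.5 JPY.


Step 1: 3364 AUD × 0.65 = 2186.60 USD
Step 2: 2186.60 USD × 149.5 = 326896.70 JPY
Implied rate AUD→JPY = 0.65 × 149.5 = 97.1750
= 326896.70 JPY

326896.70 JPY


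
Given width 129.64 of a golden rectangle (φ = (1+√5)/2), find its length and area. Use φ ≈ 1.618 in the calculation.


φ = (1 + √5) / 2 ≈ 1.618
Length = width × φ = 129.64 × 1.618 = 209.75752
≈ 209.76
Area = width × length = 129.64 × 209.75752 = 27192.9648928 ≈ 27192.96
= Length: 209.76, Area: 27192.96

Length: 209.76, Area: 27192.96


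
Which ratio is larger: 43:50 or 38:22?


43/50 = 0.8600
38/22 = 1.7273
0.8600 < 1.7273, so 43:50 is less
= 38:22

38:22


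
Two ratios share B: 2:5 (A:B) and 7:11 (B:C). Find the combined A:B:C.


Match B: multiply A:B by 7 → 14:35
Multiply B:C by 5 → 35:55
Combined: 14:35:55
GCD = 1
= 14:35:55

14:35:55


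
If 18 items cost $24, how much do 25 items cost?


Direct proportion: y/x = constant
k = 24/18 ≈ 1.3333
y₂ = k × 25 = 24 × 25 / 18 = 600/18
≈ 33.33

33.33


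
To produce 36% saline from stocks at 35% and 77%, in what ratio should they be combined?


Let x parts of 35% mix with y parts of 77%.
35x + 77y = 36(x + y)
35x + 77y = 36x + 36y
x(35 - 36) = y(36 - 77)
x/y = (77 - 36)/(36 - 35) = 41/1
Simplify: 41:1
= 41:1

41:1


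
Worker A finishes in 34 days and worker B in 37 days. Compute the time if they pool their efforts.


Rate of A = 1/34 per day
Rate of B = 1/37 per day
Combined rate = 1/34 + 1/37 = 71/1258 ≈ 0.0564 per day
Days = 1 / combined rate = 1258/71
≈ 17.72 days

17.72 days


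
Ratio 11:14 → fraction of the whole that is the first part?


Total parts = 11 + 14 = 25
First part: 11/25 = 11/25
= 11/25

11/25


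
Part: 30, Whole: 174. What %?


Percentage = (part / whole) × 100
= (30 / 174) × 100
≈ 17.24%

17.24%


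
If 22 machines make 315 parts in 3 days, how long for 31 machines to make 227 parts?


Days ∝ work / workers, so d₂ = d₁ × (m₁/m₂) × (w₂/w₁)
Workers factor (inverse): 22/31 ≈ 0.7097
Work factor (direct): 227/315 ≈ 0.7206
d₂ = 3 × 22/31 × 227/315 = (3 × 22 × 227) / (31 × 315) = 14982/9765
≈ 1.53 days

1.53 days


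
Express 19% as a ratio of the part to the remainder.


19% means 19 parts out of 100; remainder = 81
Part : remainder = 19:81
GCD = 1
= 19:81

19:81


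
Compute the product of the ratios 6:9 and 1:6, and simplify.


Compound ratio = (6×1) : (9×6)
= 6:54
GCD = 6
= 1:9

1:9


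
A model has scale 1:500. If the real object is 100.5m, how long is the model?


Model size = real / scale
= 100.5 / 500
= 0.2010 m

0.2010 m


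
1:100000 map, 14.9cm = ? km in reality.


Real distance = map distance × scale
= 14.9cm × 100000
= 1490000 cm = 14900.0 m
= 14.900 km

14.900 km


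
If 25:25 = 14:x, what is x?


Cross multiply: 25 × x = 25 × 14
25x = 350
x = 350 / 25
= 14.00

14.00


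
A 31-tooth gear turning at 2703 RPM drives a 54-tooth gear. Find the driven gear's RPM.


Gear ratio = 31:54 = 31:54
RPM_B = RPM_A × (teeth_A / teeth_B)
= 2703 × (31/54)
= 1551.7 RPM

1551.7 RPM


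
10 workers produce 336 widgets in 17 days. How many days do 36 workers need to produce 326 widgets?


Days ∝ work / workers, so d₂ = d₁ × (m₁/m₂) × (w₂/w₁)
Workers factor (inverse): 10/36 ≈ 0.2778
Work factor (direct): 326/336 ≈ 0.9702
d₂ = 17 × 10/36 × 326/336 = (17 × 10 × 326) / (36 × 336) = 55420/12096
≈ 4.58 days

4.58 days


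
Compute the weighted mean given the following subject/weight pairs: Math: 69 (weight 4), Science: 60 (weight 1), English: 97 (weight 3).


Numerator = 69×4 + 60×1 + 97×3
= 276 + 60 + 291
= 627
Total weight = 8
Weighted avg = 627/8
= 78.38

78.38


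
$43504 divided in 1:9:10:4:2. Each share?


Total parts = 1 + 9 + 10 + 4 + 2 = 26
Part 1: 43504 × 1/26 = 1673.23
Part 2: 43504 × 9/26 = 15059.08
Part 3: 43504 × 10/26 = 16732.31
Part 4: 43504 × 4/26 = 6692.92
Part 5: 43504 × 2/26 = 3346.46
= Part 1: $1673.23, Part 2: $15059.08, Part 3: $16732.31, Part 4: $6692.92, Part 5: $3346.46

Part 1: $1673.23, Part 2: $15059.08, Part 3: $16732.31, Part 4: $6692.92, Part 5: $3346.46


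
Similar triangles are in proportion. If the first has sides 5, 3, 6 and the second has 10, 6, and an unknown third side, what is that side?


Scale factor = 10/5 = 2
Missing side = 6 × 2
= 12.0

12.0


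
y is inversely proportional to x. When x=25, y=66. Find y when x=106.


Inverse proportion: x × y = constant
k = 25 × 66 = 1650
y₂ = k / 106 = 1650 / 106
= 15.57

15.57


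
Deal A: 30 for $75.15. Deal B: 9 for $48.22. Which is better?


Deal A: $75.15/30 = $2.5050/unit
Deal B: $48.22/9 = $5.3578/unit
A is cheaper per unit
= Deal A

Deal A


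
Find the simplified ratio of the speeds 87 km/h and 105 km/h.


Ratio = 87:105
GCD = 3
Simplified = 29:35
Time ratio (same distance) = 35:29
Speed ratio = 29:35

29:35


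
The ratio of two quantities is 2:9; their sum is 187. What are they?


Let A = 2k, B = 9k.
2k + 9k = 187
11k = 187 → k = 187/11 = 17
A = 2×17 = 34, B = 9×17 = 153
= A = 34, B = 153

A = 34, B = 153
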